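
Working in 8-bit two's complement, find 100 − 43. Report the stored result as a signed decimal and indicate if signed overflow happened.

57; no overflow

100 → 01100100
43 → 00101011
Subtract via negate-and-add: invert 00101011 + 1 = 11010101 (i.e. -43).
  01100100
+ 11010101
= 00111001  (discard carry-out 1)
Result 00111001: MSB = 0 → value 57.
Addends (after negating the subtrahend) have opposite signs, so signed overflow cannot occur.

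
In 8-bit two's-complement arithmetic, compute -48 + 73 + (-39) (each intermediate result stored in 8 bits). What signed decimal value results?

-14

-48 + 73 = 25 (00011001)
25 + (-39) = -14 (11110010)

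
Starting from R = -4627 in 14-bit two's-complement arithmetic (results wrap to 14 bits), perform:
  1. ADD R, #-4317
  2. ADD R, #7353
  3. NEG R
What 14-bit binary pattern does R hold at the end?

00011000110111

Start: R = -4627 = 10110111101101.
R = -4627 + (-4317) = -8944; wraps to 7440 = 01110100010000
R = 7440 + 7353 = 14793; wraps to -1591 = 11100111001001
R = −(-1591) = 1591 = 00011000110111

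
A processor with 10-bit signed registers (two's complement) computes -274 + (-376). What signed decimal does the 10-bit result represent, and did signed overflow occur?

-274 → 1011101110
-376 → 1010001000
  1011101110
+ 1010001000
= 0101110110  (discard carry-out 1)
Result 0101110110: MSB = 0 → value 374.
Both addends are negative but the stored result is non-negative: signed overflow. The true value -274 + (-376) = -650 lies outside [-512, 511].

374; overflow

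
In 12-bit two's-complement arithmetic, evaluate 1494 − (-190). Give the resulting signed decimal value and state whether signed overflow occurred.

1684; no overflow

1494 → 010111010110
-190 → 111101000010
Subtract via negate-and-add: invert 111101000010 + 1 = 000010111110 (i.e. 190).
  010111010110
+ 000010111110
= 011010010100
Result 011010010100: MSB = 0 → value 1684.
Both addends (after negating the subtrahend) are non-negative and so is the stored result: no signed overflow.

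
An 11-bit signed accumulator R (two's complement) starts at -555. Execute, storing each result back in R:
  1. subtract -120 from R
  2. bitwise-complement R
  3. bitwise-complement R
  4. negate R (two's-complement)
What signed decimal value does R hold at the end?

435

Start: R = -555 = 10111010101.
R = -555 − (-120) = -435 = 11001001101
R = NOT 11001001101 = 00110110010 = 434
R = NOT 00110110010 = 11001001101 = -435
R = −(-435) = 435 = 00110110011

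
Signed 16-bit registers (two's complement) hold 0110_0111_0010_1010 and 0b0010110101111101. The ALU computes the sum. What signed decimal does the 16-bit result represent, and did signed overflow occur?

0110_0111_0010_1010 → 0110011100101010 = 26410 (signed)
0b0010110101111101 → 0010110101111101 = 11645 (signed)
  0110011100101010
+ 0010110101111101
= 1001010010100111
Result 1001010010100111: MSB = 1 → 38055 − 65536 = -27481.
Both addends are non-negative but the stored result is negative: signed overflow. The true value 26410 + 11645 = 38055 lies outside [-32768, 32767].

-27481; overflow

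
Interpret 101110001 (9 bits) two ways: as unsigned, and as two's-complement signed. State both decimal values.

Unsigned: 101110001 = 369.
Signed: MSB=1 → 369 − 512 = -143.

unsigned = 369, signed = -143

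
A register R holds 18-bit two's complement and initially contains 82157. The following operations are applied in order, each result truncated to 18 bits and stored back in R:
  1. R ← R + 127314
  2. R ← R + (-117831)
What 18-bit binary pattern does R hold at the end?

010110010111111000

Start: R = 82157 = 010100000011101101.
R = 82157 + 127314 = 209471; wraps to -52673 = 110011001000111111
R = -52673 + (-117831) = -170504; wraps to 91640 = 010110010111111000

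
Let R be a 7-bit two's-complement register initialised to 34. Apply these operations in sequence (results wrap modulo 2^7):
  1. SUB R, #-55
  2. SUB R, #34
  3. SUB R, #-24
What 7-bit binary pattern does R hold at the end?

1001111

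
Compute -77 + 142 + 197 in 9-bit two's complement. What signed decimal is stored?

-250

-77 + 142 = 65 (001000001)
65 + 197 = 262 → wraps to -250 (100000110)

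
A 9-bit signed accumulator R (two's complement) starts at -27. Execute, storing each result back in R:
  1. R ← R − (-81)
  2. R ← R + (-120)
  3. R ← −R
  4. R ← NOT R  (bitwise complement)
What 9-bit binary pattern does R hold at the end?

Start: R = -27 = 111100101.
R = -27 − (-81) = 54 = 000110110
R = 54 + (-120) = -66 = 110111110
R = −(-66) = 66 = 001000010
R = NOT 001000010 = 110111101 = -67

110111101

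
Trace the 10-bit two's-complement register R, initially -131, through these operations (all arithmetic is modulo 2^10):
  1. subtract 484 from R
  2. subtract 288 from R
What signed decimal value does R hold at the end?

Start: R = -131 = 1101111101.
R = -131 − 484 = -615; wraps to 409 = 0110011001
R = 409 − 288 = 121 = 0001111001

121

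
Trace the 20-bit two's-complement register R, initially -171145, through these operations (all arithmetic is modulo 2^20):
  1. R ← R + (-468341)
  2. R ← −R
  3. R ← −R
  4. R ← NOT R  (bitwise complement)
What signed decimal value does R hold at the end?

-409091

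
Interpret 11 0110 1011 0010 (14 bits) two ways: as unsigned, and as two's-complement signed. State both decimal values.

Unsigned: 11011010110010 = 14002.
Signed: MSB=1 → 14002 − 16384 = -2382.

unsigned = 14002, signed = -2382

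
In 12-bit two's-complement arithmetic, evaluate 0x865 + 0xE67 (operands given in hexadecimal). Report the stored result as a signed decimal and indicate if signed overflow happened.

1740; overflow

0x865 = 100001100101 = -1947 (signed)
0xE67 = 111001100111 = -409 (signed)
  100001100101
+ 111001100111
= 011011001100  (discard carry-out 1)
Result 011011001100: MSB = 0 → value 1740.
Both addends are negative but the stored result is non-negative: signed overflow. The true value -1947 + (-409) = -2356 lies outside [-2048, 2047].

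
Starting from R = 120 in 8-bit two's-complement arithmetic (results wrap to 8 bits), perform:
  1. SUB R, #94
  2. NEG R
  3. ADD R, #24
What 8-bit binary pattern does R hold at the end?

11111110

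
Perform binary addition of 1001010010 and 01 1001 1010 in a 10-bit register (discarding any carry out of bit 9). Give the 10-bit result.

1111101100

  1001010010
+ 0110011010
= 1111101100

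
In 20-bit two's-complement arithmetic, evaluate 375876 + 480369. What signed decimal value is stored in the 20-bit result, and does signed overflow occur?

375876 → 01011011110001000100
480369 → 01110101010001110001
  01011011110001000100
+ 01110101010001110001
= 11010001000010110101
Result 11010001000010110101: MSB = 1 → 856245 − 1048576 = -192331.
Both addends are non-negative but the stored result is negative: signed overflow. The true value 375876 + 480369 = 856245 lies outside [-524288, 524287].

-192331; overflow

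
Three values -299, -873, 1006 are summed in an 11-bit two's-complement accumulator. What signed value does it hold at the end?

-299 + (-873) = -1172 → wraps to 876 (01101101100)
876 + 1006 = 1882 → wraps to -166 (11101011010)

-166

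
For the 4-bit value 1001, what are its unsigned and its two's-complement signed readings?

Unsigned: 1001 = 9.
Signed: MSB=1 → 9 − 16 = -7.

unsigned = 9, signed = -7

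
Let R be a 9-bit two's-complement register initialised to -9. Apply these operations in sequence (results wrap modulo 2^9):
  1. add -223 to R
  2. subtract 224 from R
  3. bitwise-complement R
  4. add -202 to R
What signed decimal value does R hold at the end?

253

Start: R = -9 = 111110111.
R = -9 + (-223) = -232 = 100011000
R = -232 − 224 = -456; wraps to 56 = 000111000
R = NOT 000111000 = 111000111 = -57
R = -57 + (-202) = -259; wraps to 253 = 011111101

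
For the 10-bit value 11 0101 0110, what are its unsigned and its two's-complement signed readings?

Unsigned: 1101010110 = 854.
Signed: MSB=1 → 854 − 1024 = -170.

unsigned = 854, signed = -170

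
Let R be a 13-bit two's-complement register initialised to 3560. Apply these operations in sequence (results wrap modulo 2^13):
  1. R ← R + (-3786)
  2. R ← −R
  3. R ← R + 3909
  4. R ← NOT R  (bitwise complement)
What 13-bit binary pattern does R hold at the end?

Start: R = 3560 = 0110111101000.
R = 3560 + (-3786) = -226 = 1111100011110
R = −(-226) = 226 = 0000011100010
R = 226 + 3909 = 4135; wraps to -4057 = 1000000100111
R = NOT 1000000100111 = 0111111011000 = 4056

0111111011000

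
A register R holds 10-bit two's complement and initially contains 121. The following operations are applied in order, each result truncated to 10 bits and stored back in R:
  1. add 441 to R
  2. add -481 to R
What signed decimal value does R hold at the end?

81

Start: R = 121 = 0001111001.
R = 121 + 441 = 562; wraps to -462 = 1000110010
R = -462 + (-481) = -943; wraps to 81 = 0001010001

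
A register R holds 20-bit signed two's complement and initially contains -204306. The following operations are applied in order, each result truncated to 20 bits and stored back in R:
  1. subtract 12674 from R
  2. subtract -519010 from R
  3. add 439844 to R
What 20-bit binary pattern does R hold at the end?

10110101000111110010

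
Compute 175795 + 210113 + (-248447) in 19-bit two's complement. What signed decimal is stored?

175795 + 210113 = 385908 → wraps to -138380 (1011110001101110100)
-138380 + (-248447) = -386827 → wraps to 137461 (0100001100011110101)

137461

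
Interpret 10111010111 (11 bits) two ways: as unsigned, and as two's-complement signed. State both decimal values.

unsigned = 1495, signed = -553

Unsigned: 10111010111 = 1495.
Signed: MSB=1 → 1495 − 2048 = -553.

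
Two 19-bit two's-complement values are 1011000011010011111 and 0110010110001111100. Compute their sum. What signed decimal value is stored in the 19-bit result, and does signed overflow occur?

45851; no overflow

1011000011010011111 = -162145 (signed)
0110010110001111100 = 207996 (signed)
  1011000011010011111
+ 0110010110001111100
= 0001011001100011011  (discard carry-out 1)
Result 0001011001100011011: MSB = 0 → value 45851.
Addends have opposite signs, so signed overflow cannot occur.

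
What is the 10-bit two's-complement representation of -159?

1101100001

|-159| = 159 = 0010011111 in 10 bits.
Invert the bits: 1101100000. Add 1: 1101100001.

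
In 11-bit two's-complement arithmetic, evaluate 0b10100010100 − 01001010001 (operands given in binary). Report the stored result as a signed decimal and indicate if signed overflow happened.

707; overflow

0b10100010100 → 10100010100 = -748 (signed)
01001010001 = 593 (signed)
Subtract via negate-and-add: invert 01001010001 + 1 = 10110101111 (i.e. -593).
  10100010100
+ 10110101111
= 01011000011  (discard carry-out 1)
Result 01011000011: MSB = 0 → value 707.
Both addends (after negating the subtrahend) are negative but the stored result is non-negative: signed overflow. The true value -748 − 593 = -1341 lies outside [-1024, 1023].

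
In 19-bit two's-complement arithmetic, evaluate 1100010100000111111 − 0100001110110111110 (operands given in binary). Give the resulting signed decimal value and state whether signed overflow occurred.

1100010100000111111 = -120769 (signed)
0100001110110111110 = 138686 (signed)
Subtract via negate-and-add: invert 0100001110110111110 + 1 = 1011110001001000010 (i.e. -138686).
  1100010100000111111
+ 1011110001001000010
= 1000000101010000001  (discard carry-out 1)
Result 1000000101010000001: MSB = 1 → 264833 − 524288 = -259455.
Both addends (after negating the subtrahend) are negative and so is the stored result: no signed overflow.

-259455; no overflow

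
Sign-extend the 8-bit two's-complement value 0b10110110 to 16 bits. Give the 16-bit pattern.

1111111110110110

MSB of 10110110 is 1; replicate it into the new high bits.
11111111|10110110 → 1111111110110110 (still -74).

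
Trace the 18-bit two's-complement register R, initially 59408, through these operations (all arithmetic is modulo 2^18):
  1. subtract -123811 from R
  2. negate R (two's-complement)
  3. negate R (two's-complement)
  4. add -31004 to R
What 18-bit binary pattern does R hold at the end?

Start: R = 59408 = 001110100000010000.
R = 59408 − (-123811) = 183219; wraps to -78925 = 101100101110110011
R = −(-78925) = 78925 = 010011010001001101
R = −(78925) = -78925 = 101100101110110011
R = -78925 + (-31004) = -109929 = 100101001010010111

100101001010010111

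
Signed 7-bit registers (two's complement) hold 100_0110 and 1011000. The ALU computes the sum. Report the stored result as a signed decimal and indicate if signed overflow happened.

100_0110 → 1000110 = -58 (signed)
1011000 = -40 (signed)
  1000110
+ 1011000
= 0011110  (discard carry-out 1)
Result 0011110: MSB = 0 → value 30.
Both addends are negative but the stored result is non-negative: signed overflow. The true value -58 + (-40) = -98 lies outside [-64, 63].

30; overflow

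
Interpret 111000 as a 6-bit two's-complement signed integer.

-8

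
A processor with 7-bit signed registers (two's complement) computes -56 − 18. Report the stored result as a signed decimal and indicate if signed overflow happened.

-56 → 1001000
18 → 0010010
Subtract via negate-and-add: invert 0010010 + 1 = 1101110 (i.e. -18).
  1001000
+ 1101110
= 0110110  (discard carry-out 1)
Result 0110110: MSB = 0 → value 54.
Both addends (after negating the subtrahend) are negative but the stored result is non-negative: signed overflow. The true value -56 − 18 = -74 lies outside [-64, 63].

54; overflow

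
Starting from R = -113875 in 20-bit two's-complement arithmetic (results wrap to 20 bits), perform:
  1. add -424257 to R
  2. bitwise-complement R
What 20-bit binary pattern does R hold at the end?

10000011011000010011

Start: R = -113875 = 11100100001100101101.
R = -113875 + (-424257) = -538132; wraps to 510444 = 01111100100111101100
R = NOT 01111100100111101100 = 10000011011000010011 = -510445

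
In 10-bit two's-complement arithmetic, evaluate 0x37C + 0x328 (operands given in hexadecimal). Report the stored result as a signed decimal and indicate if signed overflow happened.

-348; no overflow

0x37C = 1101111100 = -132 (signed)
0x328 = 1100101000 = -216 (signed)
  1101111100
+ 1100101000
= 1010100100  (discard carry-out 1)
Result 1010100100: MSB = 1 → 676 − 1024 = -348.
Both addends are negative and so is the stored result: no signed overflow.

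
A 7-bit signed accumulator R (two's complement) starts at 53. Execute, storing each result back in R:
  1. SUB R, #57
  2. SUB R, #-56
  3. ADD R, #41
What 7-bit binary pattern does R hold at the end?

Start: R = 53 = 0110101.
R = 53 − 57 = -4 = 1111100
R = -4 − (-56) = 52 = 0110100
R = 52 + 41 = 93; wraps to -35 = 1011101

1011101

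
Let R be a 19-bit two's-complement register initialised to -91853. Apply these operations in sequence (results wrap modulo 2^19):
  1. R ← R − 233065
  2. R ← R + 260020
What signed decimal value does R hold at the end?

-64898

Start: R = -91853 = 1101001100100110011.
R = -91853 − 233065 = -324918; wraps to 199370 = 0110000101011001010
R = 199370 + 260020 = 459390; wraps to -64898 = 1110000001001111110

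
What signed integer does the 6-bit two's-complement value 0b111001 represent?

-7

MSB is 1, so the value is negative.
Unsigned reading: 57. Subtract 2^6 = 64: 57 − 64 = -7.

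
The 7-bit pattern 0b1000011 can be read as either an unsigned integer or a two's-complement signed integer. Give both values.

Unsigned: 1000011 = 67.
Signed: MSB=1 → 67 − 128 = -61.

unsigned = 67, signed = -61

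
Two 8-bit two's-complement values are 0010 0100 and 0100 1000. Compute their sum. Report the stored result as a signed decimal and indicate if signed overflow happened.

0010 0100 → 00100100 = 36 (signed)
0100 1000 → 01001000 = 72 (signed)
  00100100
+ 01001000
= 01101100
Result 01101100: MSB = 0 → value 108.
Both addends are non-negative and so is the stored result: no signed overflow.

108; no overflow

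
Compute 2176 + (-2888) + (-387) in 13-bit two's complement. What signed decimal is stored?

2176 + (-2888) = -712 (1110100111000)
-712 + (-387) = -1099 (1101110110101)

-1099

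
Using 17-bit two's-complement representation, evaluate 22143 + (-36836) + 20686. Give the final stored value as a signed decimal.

5993

22143 + (-36836) = -14693 (11100011010011011)
-14693 + 20686 = 5993 (00001011101101001)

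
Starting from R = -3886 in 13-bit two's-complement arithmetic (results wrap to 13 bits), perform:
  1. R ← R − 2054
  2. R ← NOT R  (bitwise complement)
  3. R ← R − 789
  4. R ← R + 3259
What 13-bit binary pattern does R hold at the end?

0000011011001

Start: R = -3886 = 1000011010010.
R = -3886 − 2054 = -5940; wraps to 2252 = 0100011001100
R = NOT 0100011001100 = 1011100110011 = -2253
R = -2253 − 789 = -3042 = 1010000011110
R = -3042 + 3259 = 217 = 0000011011001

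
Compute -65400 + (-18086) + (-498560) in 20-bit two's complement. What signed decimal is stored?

466530

-65400 + (-18086) = -83486 (11101011100111100010)
-83486 + (-498560) = -582046 → wraps to 466530 (01110001111001100010)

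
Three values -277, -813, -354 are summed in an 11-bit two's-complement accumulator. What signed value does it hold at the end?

604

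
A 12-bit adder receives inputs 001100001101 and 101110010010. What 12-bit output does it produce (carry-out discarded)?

111010011111

  001100001101
+ 101110010010
= 111010011111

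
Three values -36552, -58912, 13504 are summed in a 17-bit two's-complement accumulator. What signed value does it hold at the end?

49112

-36552 + (-58912) = -95464 → wraps to 35608 (01000101100011000)
35608 + 13504 = 49112 (01011111111011000)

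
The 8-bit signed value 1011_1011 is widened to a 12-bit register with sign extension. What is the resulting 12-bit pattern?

MSB of 10111011 is 1; replicate it into the new high bits.
1111|10111011 → 111110111011 (still -69).

111110111011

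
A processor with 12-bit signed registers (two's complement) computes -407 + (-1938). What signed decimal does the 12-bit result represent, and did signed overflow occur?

-407 → 111001101001
-1938 → 100001101110
  111001101001
+ 100001101110
= 011011010111  (discard carry-out 1)
Result 011011010111: MSB = 0 → value 1751.
Both addends are negative but the stored result is non-negative: signed overflow. The true value -407 + (-1938) = -2345 lies outside [-2048, 2047].

1751; overflow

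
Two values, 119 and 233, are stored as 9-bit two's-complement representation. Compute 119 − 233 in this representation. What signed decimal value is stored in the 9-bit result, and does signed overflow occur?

-114; no overflow

119 → 001110111
233 → 011101001
Subtract via negate-and-add: invert 011101001 + 1 = 100010111 (i.e. -233).
  001110111
+ 100010111
= 110001110
Result 110001110: MSB = 1 → 398 − 512 = -114.
Addends (after negating the subtrahend) have opposite signs, so signed overflow cannot occur.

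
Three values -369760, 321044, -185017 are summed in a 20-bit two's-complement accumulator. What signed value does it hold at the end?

-233733

-369760 + 321044 = -48716 (11110100000110110100)
-48716 + (-185017) = -233733 (11000110111011111011)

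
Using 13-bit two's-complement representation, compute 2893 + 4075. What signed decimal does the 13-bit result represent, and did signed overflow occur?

2893 → 0101101001101
4075 → 0111111101011
  0101101001101
+ 0111111101011
= 1101100111000
Result 1101100111000: MSB = 1 → 6968 − 8192 = -1224.
Both addends are non-negative but the stored result is negative: signed overflow. The true value 2893 + 4075 = 6968 lies outside [-4096, 4095].

-1224; overflow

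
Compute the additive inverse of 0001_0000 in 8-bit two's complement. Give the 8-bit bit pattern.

11110000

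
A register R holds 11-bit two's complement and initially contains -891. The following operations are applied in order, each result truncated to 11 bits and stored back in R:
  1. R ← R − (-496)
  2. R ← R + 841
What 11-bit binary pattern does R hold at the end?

Start: R = -891 = 10010000101.
R = -891 − (-496) = -395 = 11001110101
R = -395 + 841 = 446 = 00110111110

00110111110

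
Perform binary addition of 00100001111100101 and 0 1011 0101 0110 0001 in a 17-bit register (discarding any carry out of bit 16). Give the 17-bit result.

  00100001111100101
+ 01011010101100001
= 01111100101000110

01111100101000110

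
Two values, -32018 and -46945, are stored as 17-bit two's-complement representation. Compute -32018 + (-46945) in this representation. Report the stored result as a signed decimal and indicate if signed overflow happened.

52109; overflow

-32018 → 11000001011101110
-46945 → 10100100010011111
  11000001011101110
+ 10100100010011111
= 01100101110001101  (discard carry-out 1)
Result 01100101110001101: MSB = 0 → value 52109.
Both addends are negative but the stored result is non-negative: signed overflow. The true value -32018 + (-46945) = -78963 lies outside [-65536, 65535].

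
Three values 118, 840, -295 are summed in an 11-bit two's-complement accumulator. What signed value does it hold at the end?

663

118 + 840 = 958 (01110111110)
958 + (-295) = 663 (01010010111)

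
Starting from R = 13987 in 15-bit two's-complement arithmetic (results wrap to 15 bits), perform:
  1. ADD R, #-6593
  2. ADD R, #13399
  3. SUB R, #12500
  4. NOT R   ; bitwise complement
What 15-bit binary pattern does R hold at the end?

101111110011010

Start: R = 13987 = 011011010100011.
R = 13987 + (-6593) = 7394 = 001110011100010
R = 7394 + 13399 = 20793; wraps to -11975 = 101000100111001
R = -11975 − 12500 = -24475; wraps to 8293 = 010000001100101
R = NOT 010000001100101 = 101111110011010 = -8294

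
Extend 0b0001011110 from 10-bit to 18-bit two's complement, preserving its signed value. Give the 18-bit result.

MSB of 0001011110 is 0; replicate it into the new high bits.
00000000|0001011110 → 000000000001011110 (still 94).

000000000001011110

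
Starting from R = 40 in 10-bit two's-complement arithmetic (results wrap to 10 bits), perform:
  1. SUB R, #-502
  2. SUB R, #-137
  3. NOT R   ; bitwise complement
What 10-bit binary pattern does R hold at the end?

Start: R = 40 = 0000101000.
R = 40 − (-502) = 542; wraps to -482 = 1000011110
R = -482 − (-137) = -345 = 1010100111
R = NOT 1010100111 = 0101011000 = 344

0101011000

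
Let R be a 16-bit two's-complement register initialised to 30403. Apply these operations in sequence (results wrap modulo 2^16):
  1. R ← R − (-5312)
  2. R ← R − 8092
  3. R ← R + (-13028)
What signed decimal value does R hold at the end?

14595

Start: R = 30403 = 0111011011000011.
R = 30403 − (-5312) = 35715; wraps to -29821 = 1000101110000011
R = -29821 − 8092 = -37913; wraps to 27623 = 0110101111100111
R = 27623 + (-13028) = 14595 = 0011100100000011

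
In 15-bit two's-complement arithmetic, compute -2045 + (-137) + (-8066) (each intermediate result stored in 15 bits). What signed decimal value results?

-10248

-2045 + (-137) = -2182 (111011101111010)
-2182 + (-8066) = -10248 (101011111111000)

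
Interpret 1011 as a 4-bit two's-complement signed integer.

-5

MSB is 1, so the value is negative.
Unsigned reading: 11. Subtract 2^4 = 16: 11 − 16 = -5.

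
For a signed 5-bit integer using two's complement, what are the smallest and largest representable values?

Minimum: −2^4 = -16.
Maximum: 2^4 − 1 = 15.

min = -16, max = 15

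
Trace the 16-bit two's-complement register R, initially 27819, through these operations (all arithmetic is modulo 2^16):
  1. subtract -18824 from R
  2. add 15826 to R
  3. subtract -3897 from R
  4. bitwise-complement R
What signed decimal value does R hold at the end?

-831

Start: R = 27819 = 0110110010101011.
R = 27819 − (-18824) = 46643; wraps to -18893 = 1011011000110011
R = -18893 + 15826 = -3067 = 1111010000000101
R = -3067 − (-3897) = 830 = 0000001100111110
R = NOT 0000001100111110 = 1111110011000001 = -831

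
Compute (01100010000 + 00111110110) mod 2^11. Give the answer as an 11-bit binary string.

10100000110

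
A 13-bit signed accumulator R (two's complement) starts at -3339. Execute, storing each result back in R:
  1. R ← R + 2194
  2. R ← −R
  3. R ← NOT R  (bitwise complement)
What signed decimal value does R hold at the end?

Start: R = -3339 = 1001011110101.
R = -3339 + 2194 = -1145 = 1101110000111
R = −(-1145) = 1145 = 0010001111001
R = NOT 0010001111001 = 1101110000110 = -1146

-1146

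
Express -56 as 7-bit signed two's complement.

1001000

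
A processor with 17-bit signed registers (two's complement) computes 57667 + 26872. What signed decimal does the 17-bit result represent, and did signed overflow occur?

-46533; overflow

57667 → 01110000101000011
26872 → 00110100011111000
  01110000101000011
+ 00110100011111000
= 10100101000111011
Result 10100101000111011: MSB = 1 → 84539 − 131072 = -46533.
Both addends are non-negative but the stored result is negative: signed overflow. The true value 57667 + 26872 = 84539 lies outside [-65536, 65535].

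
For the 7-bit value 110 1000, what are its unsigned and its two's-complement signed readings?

unsigned = 104, signed = -24

Unsigned: 1101000 = 104.
Signed: MSB=1 → 104 − 128 = -24.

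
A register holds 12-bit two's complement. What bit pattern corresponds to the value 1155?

010010000011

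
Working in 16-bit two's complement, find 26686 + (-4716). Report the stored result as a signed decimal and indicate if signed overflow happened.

26686 → 0110100000111110
-4716 → 1110110110010100
  0110100000111110
+ 1110110110010100
= 0101010111010010  (discard carry-out 1)
Result 0101010111010010: MSB = 0 → value 21970.
Addends have opposite signs, so signed overflow cannot occur.

21970; no overflow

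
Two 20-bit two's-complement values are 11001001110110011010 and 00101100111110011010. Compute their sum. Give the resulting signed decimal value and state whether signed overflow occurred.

-37580; no overflow

11001001110110011010 = -221798 (signed)
00101100111110011010 = 184218 (signed)
  11001001110110011010
+ 00101100111110011010
= 11110110110100110100
Result 11110110110100110100: MSB = 1 → 1010996 − 1048576 = -37580.
Addends have opposite signs, so signed overflow cannot occur.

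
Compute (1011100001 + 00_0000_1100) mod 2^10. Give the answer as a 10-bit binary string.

  1011100001
+ 0000001100
= 1011101101

1011101101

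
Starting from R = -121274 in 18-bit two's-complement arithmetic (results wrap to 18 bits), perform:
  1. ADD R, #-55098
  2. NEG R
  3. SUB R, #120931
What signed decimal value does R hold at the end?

Start: R = -121274 = 100010011001000110.
R = -121274 + (-55098) = -176372; wraps to 85772 = 010100111100001100
R = −(85772) = -85772 = 101011000011110100
R = -85772 − 120931 = -206703; wraps to 55441 = 001101100010010001

55441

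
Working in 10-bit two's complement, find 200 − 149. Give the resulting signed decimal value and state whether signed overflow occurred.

51; no overflow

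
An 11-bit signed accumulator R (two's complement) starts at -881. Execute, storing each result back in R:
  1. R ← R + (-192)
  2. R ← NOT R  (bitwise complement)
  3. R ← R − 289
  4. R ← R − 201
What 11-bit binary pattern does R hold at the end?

01001000110

Start: R = -881 = 10010001111.
R = -881 + (-192) = -1073; wraps to 975 = 01111001111
R = NOT 01111001111 = 10000110000 = -976
R = -976 − 289 = -1265; wraps to 783 = 01100001111
R = 783 − 201 = 582 = 01001000110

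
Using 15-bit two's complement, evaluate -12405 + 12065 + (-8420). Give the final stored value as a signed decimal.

-8760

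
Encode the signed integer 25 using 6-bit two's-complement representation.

25 is non-negative, so write it directly in 6 bits: 011001.

011001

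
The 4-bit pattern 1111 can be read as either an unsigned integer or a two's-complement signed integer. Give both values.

Unsigned: 1111 = 15.
Signed: MSB=1 → 15 − 16 = -1.

unsigned = 15, signed = -1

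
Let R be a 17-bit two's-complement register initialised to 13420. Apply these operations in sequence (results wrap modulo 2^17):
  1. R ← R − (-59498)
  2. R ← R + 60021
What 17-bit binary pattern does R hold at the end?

Start: R = 13420 = 00011010001101100.
R = 13420 − (-59498) = 72918; wraps to -58154 = 10001110011010110
R = -58154 + 60021 = 1867 = 00000011101001011

00000011101001011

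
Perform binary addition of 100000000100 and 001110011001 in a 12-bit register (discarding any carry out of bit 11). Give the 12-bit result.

  100000000100
+ 001110011001
= 101110011101

101110011101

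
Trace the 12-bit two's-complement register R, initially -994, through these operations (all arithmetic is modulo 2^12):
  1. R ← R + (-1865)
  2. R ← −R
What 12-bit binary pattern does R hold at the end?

Start: R = -994 = 110000011110.
R = -994 + (-1865) = -2859; wraps to 1237 = 010011010101
R = −(1237) = -1237 = 101100101011

101100101011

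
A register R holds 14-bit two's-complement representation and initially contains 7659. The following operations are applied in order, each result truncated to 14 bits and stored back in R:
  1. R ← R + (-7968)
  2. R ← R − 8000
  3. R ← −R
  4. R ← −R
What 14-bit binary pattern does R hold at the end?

Start: R = 7659 = 01110111101011.
R = 7659 + (-7968) = -309 = 11111011001011
R = -309 − 8000 = -8309; wraps to 8075 = 01111110001011
R = −(8075) = -8075 = 10000001110101
R = −(-8075) = 8075 = 01111110001011

01111110001011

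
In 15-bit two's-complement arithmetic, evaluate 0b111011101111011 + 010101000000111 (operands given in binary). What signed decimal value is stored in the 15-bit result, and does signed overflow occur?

0b111011101111011 → 111011101111011 = -2181 (signed)
010101000000111 = 10759 (signed)
  111011101111011
+ 010101000000111
= 010000110000010  (discard carry-out 1)
Result 010000110000010: MSB = 0 → value 8578.
Addends have opposite signs, so signed overflow cannot occur.

8578; no overflow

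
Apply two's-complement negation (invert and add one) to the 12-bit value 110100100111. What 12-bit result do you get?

Invert: 001011011000. Add 1: 001011011001.
Check: 110100100111 = -729, 001011011001 = 729.

001011011001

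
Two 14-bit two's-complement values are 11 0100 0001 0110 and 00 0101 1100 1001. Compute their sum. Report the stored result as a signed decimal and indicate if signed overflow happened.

-1569; no overflow

11 0100 0001 0110 → 11010000010110 = -3050 (signed)
00 0101 1100 1001 → 00010111001001 = 1481 (signed)
  11010000010110
+ 00010111001001
= 11100111011111
Result 11100111011111: MSB = 1 → 14815 − 16384 = -1569.
Addends have opposite signs, so signed overflow cannot occur.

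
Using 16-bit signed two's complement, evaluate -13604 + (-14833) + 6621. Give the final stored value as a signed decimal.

-13604 + (-14833) = -28437 (1001000011101011)
-28437 + 6621 = -21816 (1010101011001000)

-21816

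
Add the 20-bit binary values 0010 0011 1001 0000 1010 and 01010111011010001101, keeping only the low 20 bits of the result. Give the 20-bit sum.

01111010111110010111

  00100011100100001010
+ 01010111011010001101
= 01111010111110010111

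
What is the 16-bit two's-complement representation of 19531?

0100110001001011

19531 is non-negative, so write it directly in 16 bits: 0100110001001011.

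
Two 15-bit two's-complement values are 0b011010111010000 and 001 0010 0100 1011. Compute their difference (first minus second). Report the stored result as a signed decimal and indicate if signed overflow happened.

9093; no overflow

0b011010111010000 → 011010111010000 = 13776 (signed)
001 0010 0100 1011 → 001001001001011 = 4683 (signed)
Subtract via negate-and-add: invert 001001001001011 + 1 = 110110110110101 (i.e. -4683).
  011010111010000
+ 110110110110101
= 010001110000101  (discard carry-out 1)
Result 010001110000101: MSB = 0 → value 9093.
Addends (after negating the subtrahend) have opposite signs, so signed overflow cannot occur.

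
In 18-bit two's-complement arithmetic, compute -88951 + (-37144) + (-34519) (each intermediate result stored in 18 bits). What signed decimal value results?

101530

-88951 + (-37144) = -126095 (100001001101110001)
-126095 + (-34519) = -160614 → wraps to 101530 (011000110010011010)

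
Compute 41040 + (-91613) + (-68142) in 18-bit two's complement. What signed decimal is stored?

41040 + (-91613) = -50573 (110011101001110011)
-50573 + (-68142) = -118715 (100011000001000101)

-118715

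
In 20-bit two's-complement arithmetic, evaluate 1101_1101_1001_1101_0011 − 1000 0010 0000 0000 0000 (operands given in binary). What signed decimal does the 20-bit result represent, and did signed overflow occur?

1101_1101_1001_1101_0011 → 11011101100111010011 = -140845 (signed)
1000 0010 0000 0000 0000 → 10000010000000000000 = -516096 (signed)
Subtract via negate-and-add: invert 10000010000000000000 + 1 = 01111110000000000000 (i.e. 516096).
  11011101100111010011
+ 01111110000000000000
= 01011011100111010011  (discard carry-out 1)
Result 01011011100111010011: MSB = 0 → value 375251.
Addends (after negating the subtrahend) have opposite signs, so signed overflow cannot occur.

375251; no overflow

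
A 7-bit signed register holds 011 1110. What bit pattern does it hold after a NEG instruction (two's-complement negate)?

Invert: 1000001. Add 1: 1000010.

1000010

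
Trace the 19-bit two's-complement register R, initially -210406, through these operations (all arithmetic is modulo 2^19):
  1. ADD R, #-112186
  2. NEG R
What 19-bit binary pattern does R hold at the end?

Start: R = -210406 = 1001100101000011010.
R = -210406 + (-112186) = -322592; wraps to 201696 = 0110001001111100000
R = −(201696) = -201696 = 1001110110000100000

1001110110000100000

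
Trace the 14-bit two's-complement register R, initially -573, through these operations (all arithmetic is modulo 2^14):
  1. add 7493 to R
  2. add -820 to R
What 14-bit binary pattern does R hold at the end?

01011111010100

Start: R = -573 = 11110111000011.
R = -573 + 7493 = 6920 = 01101100001000
R = 6920 + (-820) = 6100 = 01011111010100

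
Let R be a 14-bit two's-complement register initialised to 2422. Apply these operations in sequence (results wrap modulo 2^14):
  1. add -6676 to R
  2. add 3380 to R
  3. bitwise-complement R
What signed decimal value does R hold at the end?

873

Start: R = 2422 = 00100101110110.
R = 2422 + (-6676) = -4254 = 10111101100010
R = -4254 + 3380 = -874 = 11110010010110
R = NOT 11110010010110 = 00001101101001 = 873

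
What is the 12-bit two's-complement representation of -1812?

100011101100

|-1812| = 1812 = 011100010100 in 12 bits.
Invert the bits: 100011101011. Add 1: 100011101100.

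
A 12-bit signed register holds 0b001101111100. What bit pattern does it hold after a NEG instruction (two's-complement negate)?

110010000100

Invert: 110010000011. Add 1: 110010000100.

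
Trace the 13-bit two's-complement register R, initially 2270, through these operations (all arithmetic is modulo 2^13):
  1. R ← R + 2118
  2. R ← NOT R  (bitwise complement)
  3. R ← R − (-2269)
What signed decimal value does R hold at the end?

Start: R = 2270 = 0100011011110.
R = 2270 + 2118 = 4388; wraps to -3804 = 1000100100100
R = NOT 1000100100100 = 0111011011011 = 3803
R = 3803 − (-2269) = 6072; wraps to -2120 = 1011110111000

-2120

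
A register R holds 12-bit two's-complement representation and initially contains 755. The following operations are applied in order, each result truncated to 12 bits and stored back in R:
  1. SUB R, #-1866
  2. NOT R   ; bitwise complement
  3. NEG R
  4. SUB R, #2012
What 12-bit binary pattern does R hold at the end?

001001100010

Start: R = 755 = 001011110011.
R = 755 − (-1866) = 2621; wraps to -1475 = 101000111101
R = NOT 101000111101 = 010111000010 = 1474
R = −(1474) = -1474 = 101000111110
R = -1474 − 2012 = -3486; wraps to 610 = 001001100010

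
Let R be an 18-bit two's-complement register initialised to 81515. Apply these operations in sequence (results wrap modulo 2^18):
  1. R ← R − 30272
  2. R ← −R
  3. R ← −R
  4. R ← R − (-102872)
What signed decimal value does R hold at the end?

-108029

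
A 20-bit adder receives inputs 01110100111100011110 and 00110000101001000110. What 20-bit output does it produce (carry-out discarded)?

10100101100101100100

  01110100111100011110
+ 00110000101001000110
= 10100101100101100100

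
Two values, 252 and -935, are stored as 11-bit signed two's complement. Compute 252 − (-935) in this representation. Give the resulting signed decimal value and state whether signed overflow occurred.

-861; overflow

252 → 00011111100
-935 → 10001011001
Subtract via negate-and-add: invert 10001011001 + 1 = 01110100111 (i.e. 935).
  00011111100
+ 01110100111
= 10010100011
Result 10010100011: MSB = 1 → 1187 − 2048 = -861.
Both addends (after negating the subtrahend) are non-negative but the stored result is negative: signed overflow. The true value 252 − (-935) = 1187 lies outside [-1024, 1023].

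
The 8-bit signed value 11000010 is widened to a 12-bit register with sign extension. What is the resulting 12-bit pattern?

111111000010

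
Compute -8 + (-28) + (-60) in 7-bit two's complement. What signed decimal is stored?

-8 + (-28) = -36 (1011100)
-36 + (-60) = -96 → wraps to 32 (0100000)

32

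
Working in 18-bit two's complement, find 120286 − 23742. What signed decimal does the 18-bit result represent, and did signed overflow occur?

96544; no overflow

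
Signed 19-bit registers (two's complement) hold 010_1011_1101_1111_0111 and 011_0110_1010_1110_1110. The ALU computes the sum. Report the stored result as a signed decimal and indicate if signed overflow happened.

010_1011_1101_1111_0111 → 0101011110111110111 = 179703 (signed)
011_0110_1010_1110_1110 → 0110110101011101110 = 223982 (signed)
  0101011110111110111
+ 0110110101011101110
= 1100010100011100101
Result 1100010100011100101: MSB = 1 → 403685 − 524288 = -120603.
Both addends are non-negative but the stored result is negative: signed overflow. The true value 179703 + 223982 = 403685 lies outside [-262144, 262143].

-120603; overflow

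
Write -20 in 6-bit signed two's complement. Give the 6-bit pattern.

101100

|-20| = 20 = 010100 in 6 bits.
Invert the bits: 101011. Add 1: 101100.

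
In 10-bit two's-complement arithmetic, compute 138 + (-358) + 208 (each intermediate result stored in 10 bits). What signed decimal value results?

138 + (-358) = -220 (1100100100)
-220 + 208 = -12 (1111110100)

-12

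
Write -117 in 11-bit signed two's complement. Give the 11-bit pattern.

|-117| = 117 = 00001110101 in 11 bits.
Invert the bits: 11110001010. Add 1: 11110001011.

11110001011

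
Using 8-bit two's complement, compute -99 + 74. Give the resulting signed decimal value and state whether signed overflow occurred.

-99 → 10011101
74 → 01001010
  10011101
+ 01001010
= 11100111
Result 11100111: MSB = 1 → 231 − 256 = -25.
Addends have opposite signs, so signed overflow cannot occur.

-25; no overflow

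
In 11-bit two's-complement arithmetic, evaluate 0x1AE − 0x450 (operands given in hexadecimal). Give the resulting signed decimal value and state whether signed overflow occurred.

-674; overflow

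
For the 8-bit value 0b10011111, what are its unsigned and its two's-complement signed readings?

unsigned = 159, signed = -97

Unsigned: 10011111 = 159.
Signed: MSB=1 → 159 − 256 = -97.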